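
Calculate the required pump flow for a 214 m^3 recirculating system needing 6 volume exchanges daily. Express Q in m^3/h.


Daily recirculation volume = 214 m^3 * 6 = 1284 m^3/day
Flow rate Q = daily volume / 24 h = 1284 / 24 = 53.5 m^3/h

53.5 m^3/h


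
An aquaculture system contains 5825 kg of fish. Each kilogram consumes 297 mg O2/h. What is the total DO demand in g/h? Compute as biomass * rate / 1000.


Total O2 consumption (mg/h) = 5825 kg * 297 mg/(kg*h) = 1730025 mg/h
Convert to g/h: 1730025 / 1000 = 1730.025 g/h

1730.025 g/h


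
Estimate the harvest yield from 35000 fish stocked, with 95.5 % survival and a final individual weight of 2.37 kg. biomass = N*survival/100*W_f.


Survivors = 35000 * 95.5/100 = 33425 fish
Harvest biomass = survivors * W_f = 33425 * 2.37 = 79217.25 kg

79217.25 kg


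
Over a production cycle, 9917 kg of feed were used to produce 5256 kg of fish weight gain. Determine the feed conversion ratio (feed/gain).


FCR = feed consumed / weight gained
FCR = 9917 kg / 5256 kg = 1.8868

1.8868


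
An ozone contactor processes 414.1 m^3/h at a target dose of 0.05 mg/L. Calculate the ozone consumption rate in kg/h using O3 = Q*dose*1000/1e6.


O3 demand (mg/h) = Q * dose * 1000 = 414.1 * 0.05 * 1000 = 20705 mg/h
Convert mg to kg: 20705 / 1e6 = 0.020705 kg/h

0.020705 kg/h


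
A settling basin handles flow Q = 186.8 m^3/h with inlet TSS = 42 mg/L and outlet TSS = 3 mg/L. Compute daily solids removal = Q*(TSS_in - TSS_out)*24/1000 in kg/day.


Concentration drop: TSS_in - TSS_out = 42 - 3 = 39 mg/L
Hourly solids removed = Q * dTSS = 186.8 m^3/h * 39 mg/L = 7285.2 g/h  (m^3/h * mg/L = g/h)
Daily solids removed = 7285.2 * 24 = 174844.8 g/day
Convert g to kg: 174844.8 / 1000 = 174.8448 kg/day

174.8448 kg/day


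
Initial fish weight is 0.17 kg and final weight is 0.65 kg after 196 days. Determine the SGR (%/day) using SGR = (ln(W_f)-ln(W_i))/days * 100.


ln(W_f) = ln(0.65) = -0.43078292
ln(W_i) = ln(0.17) = -1.7719568
ln(W_f) - ln(W_i) = -0.43078292 - -1.7719568 = 1.3411739
SGR = 1.3411739 / 196 * 100 = 0.684272 %/day

0.684272 %/day


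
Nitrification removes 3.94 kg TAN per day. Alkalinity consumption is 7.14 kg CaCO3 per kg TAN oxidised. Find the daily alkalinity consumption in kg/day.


Alkalinity factor: 7.14 kg CaCO3 consumed per kg TAN nitrified
alk = 3.94 kg TAN * 7.14 = 28.1316 kg CaCO3/day

28.1316 kg CaCO3/day


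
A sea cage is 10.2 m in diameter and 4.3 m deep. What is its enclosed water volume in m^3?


r = d/2 = 10.2/2 = 5.1 m
Base area = pi*r^2 = pi*5.1^2 = 81.712825 m^2
Volume = 81.712825 * 4.3 = 351.365 m^3

351.365 m^3


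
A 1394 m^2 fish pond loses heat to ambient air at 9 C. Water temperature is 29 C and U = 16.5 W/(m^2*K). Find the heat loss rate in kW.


Temperature difference dT = 29 - 9 = 20 K
Heat loss (W) = U * A * dT = 16.5 * 1394 * 20 = 460020 W
Convert to kW: 460020 / 1000 = 460.02 kW

460.02 kW


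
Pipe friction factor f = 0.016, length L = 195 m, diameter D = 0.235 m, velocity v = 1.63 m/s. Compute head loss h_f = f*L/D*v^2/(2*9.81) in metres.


v^2 = 1.63^2 = 2.6569 m^2/s^2
L/D = 195/0.235 = 829.78723
h_f = f*(L/D)*v^2/(2g) = 0.016 * 829.78723 * 2.6569 / 19.62 = 1.79789 m

1.79789 m


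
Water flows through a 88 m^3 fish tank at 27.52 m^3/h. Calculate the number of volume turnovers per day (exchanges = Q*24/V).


Daily flow volume = 27.52 m^3/h * 24 h = 660.48 m^3/day
Exchanges = daily flow / tank volume = 660.48 / 88 = 7.50545 exchanges/day

7.50545 exchanges/day


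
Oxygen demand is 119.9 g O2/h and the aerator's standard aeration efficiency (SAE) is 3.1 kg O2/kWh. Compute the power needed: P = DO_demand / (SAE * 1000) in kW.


SAE in g O2/kWh = 3.1 * 1000 = 3100 g/kWh
P = DO_demand / SAE_g = 119.9 / 3100 = 0.0386774 kW

0.0386774 kW


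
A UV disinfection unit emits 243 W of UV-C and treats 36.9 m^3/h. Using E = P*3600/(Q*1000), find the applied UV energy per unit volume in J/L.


Energy delivered per hour = 243 W * 3600 s = 874800 J/h
Volume treated per hour = 36.9 m^3/h * 1000 = 36900 L/h
dose = 874800 / 36900 = 23.7073 J/L

23.7073 J/L


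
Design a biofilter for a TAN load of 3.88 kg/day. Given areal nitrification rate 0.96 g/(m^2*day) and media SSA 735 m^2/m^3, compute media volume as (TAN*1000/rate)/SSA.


A = 3.88*1000 / 0.96 = 4041.6667 m^2
V = 4041.6667 / 735 = 5.49887

5.49887 m^3


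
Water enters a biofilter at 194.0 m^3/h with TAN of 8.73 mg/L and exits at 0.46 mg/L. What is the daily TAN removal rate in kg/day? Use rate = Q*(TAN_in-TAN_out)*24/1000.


Concentration drop: TAN_in - TAN_out = 8.73 - 0.46 = 8.27 mg/L
Hourly TAN removed = Q * dTAN = 194.0 m^3/h * 8.27 mg/L = 1604.38 g/h  (m^3/h * mg/L = g/h)
Daily TAN removed = 1604.38 * 24 = 38505.12 g/day
Convert to kg/day: 38505.12 / 1000 = 38.50512 kg/day

38.50512 kg/day


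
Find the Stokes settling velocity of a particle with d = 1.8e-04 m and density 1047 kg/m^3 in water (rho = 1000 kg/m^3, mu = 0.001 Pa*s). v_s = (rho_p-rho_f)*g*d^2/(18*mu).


Density difference: rho_p - rho_f = 1047 - 1000 = 47 kg/m^3
d^2 = (1.8e-04)^2 = 3.24e-08 m^2
Numerator = (rho_p - rho_f) * g * d^2 = 47 * 9.81 * 3.24e-08 = 1.4938668e-05
Denominator = 18 * mu = 18 * 0.001 = 0.018
v_s = 1.4938668e-05 / 0.018 = 8.29926e-04 m/s
Check: Re = rho_f * v_s * d / mu = 1000 * 8.29926e-04 * 1.8e-04 / 0.001 = 0.149 < 1, so Stokes' law applies.

8.29926e-04 m/s


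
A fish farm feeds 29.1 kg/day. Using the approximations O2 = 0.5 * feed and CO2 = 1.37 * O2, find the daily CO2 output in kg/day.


O2 = 29.1 * 0.5 = 14.55
CO2 = 14.55 * 1.37 = 19.9335

19.9335 kg/day


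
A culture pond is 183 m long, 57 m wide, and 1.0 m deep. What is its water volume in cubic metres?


Base area = L * W = 183 * 57 = 10431 m^2
Volume = area * depth = 10431 * 1.0 = 10431 m^3

10431 m^3


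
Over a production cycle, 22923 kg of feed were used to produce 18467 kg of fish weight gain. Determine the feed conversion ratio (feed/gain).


FCR = feed consumed / weight gained
FCR = 22923 kg / 18467 kg = 1.2413

1.2413


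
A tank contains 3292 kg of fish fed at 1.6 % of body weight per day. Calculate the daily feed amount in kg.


Feeding rate fraction = 1.6% / 100 = 0.016
Daily feed = 3292 kg * 0.016 = 52.672 kg/day

52.672 kg/day


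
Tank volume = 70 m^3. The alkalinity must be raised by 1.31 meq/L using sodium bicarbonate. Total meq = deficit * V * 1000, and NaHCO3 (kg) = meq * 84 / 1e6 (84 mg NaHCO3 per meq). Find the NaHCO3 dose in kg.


Tank volume in L = 70 m^3 * 1000 = 70000 L
Total meq required = 1.31 meq/L * 70000 L = 91700 meq
NaHCO3 mass = 91700 meq * 84 mg/meq / 1e6 = 7.7028 kg

7.7028 kg


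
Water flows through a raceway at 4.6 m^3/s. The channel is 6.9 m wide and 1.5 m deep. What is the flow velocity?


Cross-sectional area = W * d = 6.9 * 1.5 = 10.35 m^2
Velocity = Q / A = 4.6 / 10.35 = 0.444444 m/s

0.444444 m/s


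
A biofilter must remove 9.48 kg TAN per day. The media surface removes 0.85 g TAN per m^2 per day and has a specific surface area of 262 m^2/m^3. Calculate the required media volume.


A = 9.48*1000 / 0.85 = 11152.941 m^2
V = 11152.941 / 262 = 42.5685

42.5685 m^3


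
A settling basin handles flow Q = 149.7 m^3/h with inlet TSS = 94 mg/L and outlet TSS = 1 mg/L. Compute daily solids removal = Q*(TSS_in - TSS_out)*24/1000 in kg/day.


Concentration drop: TSS_in - TSS_out = 94 - 1 = 93 mg/L
Hourly solids removed = Q * dTSS = 149.7 m^3/h * 93 mg/L = 13922.1 g/h  (m^3/h * mg/L = g/h)
Daily solids removed = 13922.1 * 24 = 334130.4 g/day
Convert g to kg: 334130.4 / 1000 = 334.1304 kg/day

334.1304 kg/day


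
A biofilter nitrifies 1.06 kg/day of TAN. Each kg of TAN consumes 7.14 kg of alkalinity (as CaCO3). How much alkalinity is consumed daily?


Alkalinity factor: 7.14 kg CaCO3 consumed per kg TAN nitrified
alk = 1.06 kg TAN * 7.14 = 7.5684 kg CaCO3/day

7.5684 kg CaCO3/day


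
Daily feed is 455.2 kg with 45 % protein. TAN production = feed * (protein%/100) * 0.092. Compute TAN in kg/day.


Protein in feed = 455.2 * 45/100 = 204.84 kg/day
TAN = protein * 0.092 = 204.84 * 0.092 = 18.84528 kg/day

18.84528 kg/day


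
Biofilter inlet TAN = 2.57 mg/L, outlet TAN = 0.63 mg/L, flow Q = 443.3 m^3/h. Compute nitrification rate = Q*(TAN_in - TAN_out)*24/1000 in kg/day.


Concentration drop: TAN_in - TAN_out = 2.57 - 0.63 = 1.94 mg/L
Hourly TAN removed = Q * dTAN = 443.3 m^3/h * 1.94 mg/L = 860.002 g/h  (m^3/h * mg/L = g/h)
Daily TAN removed = 860.002 * 24 = 20640.048 g/day
Convert to kg/day: 20640.048 / 1000 = 20.640048 kg/day

20.640048 kg/day


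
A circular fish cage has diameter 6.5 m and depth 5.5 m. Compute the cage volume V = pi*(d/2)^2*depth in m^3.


r = d/2 = 6.5/2 = 3.25 m
Base area = pi*r^2 = pi*3.25^2 = 33.183072 m^2
Volume = 33.183072 * 5.5 = 182.507 m^3

182.507 m^3


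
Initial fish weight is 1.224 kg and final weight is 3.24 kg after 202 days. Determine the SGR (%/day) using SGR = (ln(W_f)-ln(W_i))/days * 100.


ln(W_f) = ln(3.24) = 1.1755733
ln(W_i) = ln(1.224) = 0.20212418
ln(W_f) - ln(W_i) = 1.1755733 - 0.20212418 = 0.97344912
SGR = 0.97344912 / 202 * 100 = 0.481906 %/day

0.481906 %/day


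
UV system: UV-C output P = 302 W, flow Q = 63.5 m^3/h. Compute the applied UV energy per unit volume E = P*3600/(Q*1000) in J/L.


Energy delivered per hour = 302 W * 3600 s = 1087200 J/h
Volume treated per hour = 63.5 m^3/h * 1000 = 63500 L/h
dose = 1087200 / 63500 = 17.1213 J/L

17.1213 J/L


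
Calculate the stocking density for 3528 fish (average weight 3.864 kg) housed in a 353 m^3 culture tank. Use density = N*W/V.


Total biomass = 3528 fish * 3.864 kg = 13632.192 kg
Density = total biomass / volume = 13632.192 / 353 = 38.6181 kg/m^3

38.6181 kg/m^3


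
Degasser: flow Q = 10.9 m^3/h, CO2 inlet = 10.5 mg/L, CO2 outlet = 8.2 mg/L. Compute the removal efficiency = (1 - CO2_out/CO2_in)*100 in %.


CO2_out / CO2_in = 8.2 / 10.5 = 0.78095238
Fraction remaining = 0.78095238
efficiency = (1 - 0.78095238) * 100 = 21.9048 %

21.9048 %


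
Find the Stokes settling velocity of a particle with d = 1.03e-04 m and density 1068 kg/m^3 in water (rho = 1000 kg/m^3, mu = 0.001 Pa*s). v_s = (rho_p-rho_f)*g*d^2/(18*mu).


Density difference: rho_p - rho_f = 1068 - 1000 = 68 kg/m^3
d^2 = (1.03e-04)^2 = 1.0609e-08 m^2
Numerator = (rho_p - rho_f) * g * d^2 = 68 * 9.81 * 1.0609e-08 = 7.0770517e-06
Denominator = 18 * mu = 18 * 0.001 = 0.018
v_s = 7.0770517e-06 / 0.018 = 3.9317e-04 m/s
Check: Re = rho_f * v_s * d / mu = 1000 * 3.9317e-04 * 1.03e-04 / 0.001 = 0.0405 < 1, so Stokes' law applies.

3.9317e-04 m/s


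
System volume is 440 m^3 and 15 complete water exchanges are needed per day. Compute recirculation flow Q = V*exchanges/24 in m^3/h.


Daily recirculation volume = 440 m^3 * 15 = 6600 m^3/day
Flow rate Q = daily volume / 24 h = 6600 / 24 = 275 m^3/h

275 m^3/h


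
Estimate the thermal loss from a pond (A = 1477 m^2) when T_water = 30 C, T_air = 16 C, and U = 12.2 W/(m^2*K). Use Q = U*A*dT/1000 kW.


Temperature difference dT = 30 - 16 = 14 K
Heat loss (W) = U * A * dT = 12.2 * 1477 * 14 = 252271.6 W
Convert to kW: 252271.6 / 1000 = 252.2716 kW

252.2716 kW


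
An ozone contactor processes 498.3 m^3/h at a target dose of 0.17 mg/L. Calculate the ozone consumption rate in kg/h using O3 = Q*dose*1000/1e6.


O3 demand (mg/h) = Q * dose * 1000 = 498.3 * 0.17 * 1000 = 84711 mg/h
Convert mg to kg: 84711 / 1e6 = 0.084711 kg/h

0.084711 kg/h


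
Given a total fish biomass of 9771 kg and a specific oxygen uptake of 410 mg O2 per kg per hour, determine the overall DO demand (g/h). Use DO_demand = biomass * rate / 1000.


Total O2 consumption (mg/h) = 9771 kg * 410 mg/(kg*h) = 4006110 mg/h
Convert to g/h: 4006110 / 1000 = 4006.11 g/h

4006.11 g/h


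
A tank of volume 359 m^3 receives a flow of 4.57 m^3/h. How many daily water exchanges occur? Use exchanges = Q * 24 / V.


Daily flow volume = 4.57 m^3/h * 24 h = 109.68 m^3/day
Exchanges = daily flow / tank volume = 109.68 / 359 = 0.305515 exchanges/day

0.305515 exchanges/day


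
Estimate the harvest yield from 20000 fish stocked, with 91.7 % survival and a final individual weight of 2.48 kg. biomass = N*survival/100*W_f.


Survivors = 20000 * 91.7/100 = 18340 fish
Harvest biomass = survivors * W_f = 18340 * 2.48 = 45483.2 kg

45483.2 kg


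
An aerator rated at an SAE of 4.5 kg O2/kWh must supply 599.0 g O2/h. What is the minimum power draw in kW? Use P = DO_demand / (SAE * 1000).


SAE in g O2/kWh = 4.5 * 1000 = 4500 g/kWh
P = DO_demand / SAE_g = 599.0 / 4500 = 0.133111 kW

0.133111 kW


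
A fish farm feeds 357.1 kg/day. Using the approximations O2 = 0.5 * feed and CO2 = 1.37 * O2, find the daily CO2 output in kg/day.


O2 = 357.1 * 0.5 = 178.55
CO2 = 178.55 * 1.37 = 244.6135

244.6135 kg/day


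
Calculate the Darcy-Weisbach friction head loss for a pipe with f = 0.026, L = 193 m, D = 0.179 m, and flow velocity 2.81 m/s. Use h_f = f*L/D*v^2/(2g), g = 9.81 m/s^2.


v^2 = 2.81^2 = 7.8961 m^2/s^2
L/D = 193/0.179 = 1078.2123
h_f = f*(L/D)*v^2/(2g) = 0.026 * 1078.2123 * 7.8961 / 19.62 = 11.2821 m

11.2821 m


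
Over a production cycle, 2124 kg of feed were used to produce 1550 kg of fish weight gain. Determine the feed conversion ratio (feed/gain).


FCR = feed consumed / weight gained
FCR = 2124 kg / 1550 kg = 1.37032

1.37032


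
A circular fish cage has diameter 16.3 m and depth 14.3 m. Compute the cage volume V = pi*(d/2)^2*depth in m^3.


r = d/2 = 16.3/2 = 8.15 m
Base area = pi*r^2 = pi*8.15^2 = 208.67244 m^2
Volume = 208.67244 * 14.3 = 2984.02 m^3

2984.02 m^3


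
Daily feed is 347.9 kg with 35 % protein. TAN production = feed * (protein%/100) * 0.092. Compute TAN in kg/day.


Protein in feed = 347.9 * 35/100 = 121.765 kg/day
TAN = protein * 0.092 = 121.765 * 0.092 = 11.20238 kg/day

11.20238 kg/day


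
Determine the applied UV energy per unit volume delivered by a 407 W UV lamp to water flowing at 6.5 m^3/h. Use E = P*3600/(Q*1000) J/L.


Energy delivered per hour = 407 W * 3600 s = 1465200 J/h
Volume treated per hour = 6.5 m^3/h * 1000 = 6500 L/h
dose = 1465200 / 6500 = 225.415 J/L

225.415 J/L


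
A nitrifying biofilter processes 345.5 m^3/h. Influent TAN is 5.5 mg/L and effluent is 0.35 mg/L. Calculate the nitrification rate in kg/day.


Concentration drop: TAN_in - TAN_out = 5.5 - 0.35 = 5.15 mg/L
Hourly TAN removed = Q * dTAN = 345.5 m^3/h * 5.15 mg/L = 1779.325 g/h  (m^3/h * mg/L = g/h)
Daily TAN removed = 1779.325 * 24 = 42703.8 g/day
Convert to kg/day: 42703.8 / 1000 = 42.7038 kg/day

42.7038 kg/day


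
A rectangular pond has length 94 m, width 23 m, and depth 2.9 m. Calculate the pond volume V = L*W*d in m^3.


Base area = L * W = 94 * 23 = 2162 m^2
Volume = area * depth = 2162 * 2.9 = 6269.8 m^3

6269.8 m^3


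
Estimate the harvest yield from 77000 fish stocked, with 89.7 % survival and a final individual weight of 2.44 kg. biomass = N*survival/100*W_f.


Survivors = 77000 * 89.7/100 = 69069 fish
Harvest biomass = survivors * W_f = 69069 * 2.44 = 168528.36 kg

168528.36 kg


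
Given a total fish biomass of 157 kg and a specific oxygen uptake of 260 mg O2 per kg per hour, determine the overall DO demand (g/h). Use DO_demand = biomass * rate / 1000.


Total O2 consumption (mg/h) = 157 kg * 260 mg/(kg*h) = 40820 mg/h
Convert to g/h: 40820 / 1000 = 40.82 g/h

40.82 g/h


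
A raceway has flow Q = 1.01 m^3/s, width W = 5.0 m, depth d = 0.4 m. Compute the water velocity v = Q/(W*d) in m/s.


Cross-sectional area = W * d = 5.0 * 0.4 = 2 m^2
Velocity = Q / A = 1.01 / 2 = 0.505 m/s

0.505 m/s


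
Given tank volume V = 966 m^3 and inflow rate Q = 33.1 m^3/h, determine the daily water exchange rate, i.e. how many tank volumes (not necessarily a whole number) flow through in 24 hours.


Daily flow volume = 33.1 m^3/h * 24 h = 794.4 m^3/day
Exchanges = daily flow / tank volume = 794.4 / 966 = 0.82236 exchanges/day

0.82236 exchanges/day


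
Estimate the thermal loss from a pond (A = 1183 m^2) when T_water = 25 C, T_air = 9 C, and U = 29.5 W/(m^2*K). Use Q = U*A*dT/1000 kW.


Temperature difference dT = 25 - 9 = 16 K
Heat loss (W) = U * A * dT = 29.5 * 1183 * 16 = 558376 W
Convert to kW: 558376 / 1000 = 558.376 kW

558.376 kW


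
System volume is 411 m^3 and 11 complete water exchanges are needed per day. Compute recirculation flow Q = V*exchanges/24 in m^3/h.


Daily recirculation volume = 411 m^3 * 11 = 4521 m^3/day
Flow rate Q = daily volume / 24 h = 4521 / 24 = 188.375 m^3/h

188.375 m^3/h


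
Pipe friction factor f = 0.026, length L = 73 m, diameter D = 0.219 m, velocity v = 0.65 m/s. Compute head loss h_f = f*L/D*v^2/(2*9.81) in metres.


v^2 = 0.65^2 = 0.4225 m^2/s^2
L/D = 73/0.219 = 333.33333
h_f = f*(L/D)*v^2/(2g) = 0.026 * 333.33333 * 0.4225 / 19.62 = 0.186629 m

0.186629 m


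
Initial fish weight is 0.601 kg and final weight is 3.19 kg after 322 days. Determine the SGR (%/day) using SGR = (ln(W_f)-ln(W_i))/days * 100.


ln(W_f) = ln(3.19) = 1.1600209
ln(W_i) = ln(0.601) = -0.50916034
ln(W_f) - ln(W_i) = 1.1600209 - -0.50916034 = 1.6691812
SGR = 1.6691812 / 322 * 100 = 0.518379 %/day

0.518379 %/day


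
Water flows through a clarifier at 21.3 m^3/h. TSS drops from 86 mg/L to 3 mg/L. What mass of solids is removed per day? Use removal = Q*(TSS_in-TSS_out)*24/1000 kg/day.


Concentration drop: TSS_in - TSS_out = 86 - 3 = 83 mg/L
Hourly solids removed = Q * dTSS = 21.3 m^3/h * 83 mg/L = 1767.9 g/h  (m^3/h * mg/L = g/h)
Daily solids removed = 1767.9 * 24 = 42429.6 g/day
Convert g to kg: 42429.6 / 1000 = 42.4296 kg/day

42.4296 kg/day


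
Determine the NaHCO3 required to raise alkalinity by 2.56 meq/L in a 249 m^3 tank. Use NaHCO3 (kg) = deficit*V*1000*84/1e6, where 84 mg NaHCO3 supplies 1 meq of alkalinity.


Tank volume in L = 249 m^3 * 1000 = 249000 L
Total meq required = 2.56 meq/L * 249000 L = 637440 meq
NaHCO3 mass = 637440 meq * 84 mg/meq / 1e6 = 53.545 kg

53.545 kg


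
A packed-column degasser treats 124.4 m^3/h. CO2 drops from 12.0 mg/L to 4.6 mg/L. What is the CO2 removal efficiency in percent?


CO2_out / CO2_in = 4.6 / 12.0 = 0.38333333
Fraction remaining = 0.38333333
efficiency = (1 - 0.38333333) * 100 = 61.6667 %

61.6667 %


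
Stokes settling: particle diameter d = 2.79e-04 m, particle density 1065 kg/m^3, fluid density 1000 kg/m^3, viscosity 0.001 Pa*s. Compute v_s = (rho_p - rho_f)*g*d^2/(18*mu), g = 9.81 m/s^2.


Density difference: rho_p - rho_f = 1065 - 1000 = 65 kg/m^3
d^2 = (2.79e-04)^2 = 7.7841e-08 m^2
Numerator = (rho_p - rho_f) * g * d^2 = 65 * 9.81 * 7.7841e-08 = 4.9635314e-05
Denominator = 18 * mu = 18 * 0.001 = 0.018
v_s = 4.9635314e-05 / 0.018 = 0.00275752 m/s
Check: Re = rho_f * v_s * d / mu = 1000 * 0.00275752 * 2.79e-04 / 0.001 = 0.769 < 1, so Stokes' law applies.

0.00275752 m/s


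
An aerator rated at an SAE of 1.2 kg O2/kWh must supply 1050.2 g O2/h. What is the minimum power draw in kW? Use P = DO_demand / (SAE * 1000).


SAE in g O2/kWh = 1.2 * 1000 = 1200 g/kWh
P = DO_demand / SAE_g = 1050.2 / 1200 = 0.875167 kW

0.875167 kW


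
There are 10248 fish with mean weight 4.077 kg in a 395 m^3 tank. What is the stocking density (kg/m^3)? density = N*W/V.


Total biomass = 10248 fish * 4.077 kg = 41781.096 kg
Density = total biomass / volume = 41781.096 / 395 = 105.775 kg/m^3

105.775 kg/m^3


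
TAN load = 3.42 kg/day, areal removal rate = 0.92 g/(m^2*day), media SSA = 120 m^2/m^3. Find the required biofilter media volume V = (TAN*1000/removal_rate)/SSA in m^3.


A = 3.42*1000 / 0.92 = 3717.3913 m^2
V = 3717.3913 / 120 = 30.9783

30.9783 m^3


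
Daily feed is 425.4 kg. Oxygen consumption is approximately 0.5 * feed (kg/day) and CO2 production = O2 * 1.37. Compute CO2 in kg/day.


O2 = 425.4 * 0.5 = 212.7
CO2 = 212.7 * 1.37 = 291.399

291.399 kg/day


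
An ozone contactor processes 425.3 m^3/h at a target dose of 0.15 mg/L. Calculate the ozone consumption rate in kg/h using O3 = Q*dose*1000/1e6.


O3 demand (mg/h) = Q * dose * 1000 = 425.3 * 0.15 * 1000 = 63795 mg/h
Convert mg to kg: 63795 / 1e6 = 0.063795 kg/h

0.063795 kg/h


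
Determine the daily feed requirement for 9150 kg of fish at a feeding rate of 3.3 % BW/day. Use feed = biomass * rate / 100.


Feeding rate fraction = 3.3% / 100 = 0.033
Daily feed = 9150 kg * 0.033 = 301.95 kg/day

301.95 kg/day


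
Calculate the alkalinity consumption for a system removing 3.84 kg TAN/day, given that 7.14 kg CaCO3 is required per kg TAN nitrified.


Alkalinity factor: 7.14 kg CaCO3 consumed per kg TAN nitrified
alk = 3.84 kg TAN * 7.14 = 27.4176 kg CaCO3/day

27.4176 kg CaCO3/day


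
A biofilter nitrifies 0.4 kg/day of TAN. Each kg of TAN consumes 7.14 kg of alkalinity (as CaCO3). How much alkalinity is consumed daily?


Alkalinity factor: 7.14 kg CaCO3 consumed per kg TAN nitrified
alk = 0.4 kg TAN * 7.14 = 2.856 kg CaCO3/day

2.856 kg CaCO3/day


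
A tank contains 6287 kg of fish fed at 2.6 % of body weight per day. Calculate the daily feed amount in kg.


Feeding rate fraction = 2.6% / 100 = 0.026
Daily feed = 6287 kg * 0.026 = 163.462 kg/day

163.462 kg/day


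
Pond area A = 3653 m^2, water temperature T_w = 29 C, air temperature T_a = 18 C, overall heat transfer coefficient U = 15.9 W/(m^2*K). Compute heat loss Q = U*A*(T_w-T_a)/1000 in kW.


Temperature difference dT = 29 - 18 = 11 K
Heat loss (W) = U * A * dT = 15.9 * 3653 * 11 = 638909.7 W
Convert to kW: 638909.7 / 1000 = 638.9097 kW

638.9097 kW


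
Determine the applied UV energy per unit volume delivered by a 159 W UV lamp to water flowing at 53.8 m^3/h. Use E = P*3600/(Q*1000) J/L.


Energy delivered per hour = 159 W * 3600 s = 572400 J/h
Volume treated per hour = 53.8 m^3/h * 1000 = 53800 L/h
dose = 572400 / 53800 = 10.6394 J/L

10.6394 J/L


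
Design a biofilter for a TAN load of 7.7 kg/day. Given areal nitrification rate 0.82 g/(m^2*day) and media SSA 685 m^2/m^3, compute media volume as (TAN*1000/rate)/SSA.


A = 7.7*1000 / 0.82 = 9390.2439 m^2
V = 9390.2439 / 685 = 13.7084

13.7084 m^3


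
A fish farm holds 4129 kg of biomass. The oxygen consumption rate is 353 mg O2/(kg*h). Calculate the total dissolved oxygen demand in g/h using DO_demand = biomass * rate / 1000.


Total O2 consumption (mg/h) = 4129 kg * 353 mg/(kg*h) = 1457537 mg/h
Convert to g/h: 1457537 / 1000 = 1457.537 g/h

1457.537 g/h


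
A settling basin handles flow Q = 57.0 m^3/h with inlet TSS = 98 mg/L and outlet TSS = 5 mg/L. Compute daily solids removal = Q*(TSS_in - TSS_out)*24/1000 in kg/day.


Concentration drop: TSS_in - TSS_out = 98 - 5 = 93 mg/L
Hourly solids removed = Q * dTSS = 57.0 m^3/h * 93 mg/L = 5301 g/h  (m^3/h * mg/L = g/h)
Daily solids removed = 5301 * 24 = 127224 g/day
Convert g to kg: 127224 / 1000 = 127.224 kg/day

127.224 kg/day


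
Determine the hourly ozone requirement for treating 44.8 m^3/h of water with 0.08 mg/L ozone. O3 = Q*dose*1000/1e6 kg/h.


O3 demand (mg/h) = Q * dose * 1000 = 44.8 * 0.08 * 1000 = 3584 mg/h
Convert mg to kg: 3584 / 1e6 = 0.003584 kg/h

0.003584 kg/h


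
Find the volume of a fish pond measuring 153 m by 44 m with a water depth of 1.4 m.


Base area = L * W = 153 * 44 = 6732 m^2
Volume = area * depth = 6732 * 1.4 = 9424.8 m^3

9424.8 m^3


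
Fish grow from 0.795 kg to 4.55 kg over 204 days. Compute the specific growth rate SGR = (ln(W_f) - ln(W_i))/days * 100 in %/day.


ln(W_f) = ln(4.55) = 1.5151272
ln(W_i) = ln(0.795) = -0.22941316
ln(W_f) - ln(W_i) = 1.5151272 - -0.22941316 = 1.7445404
SGR = 1.7445404 / 204 * 100 = 0.855167 %/day

0.855167 %/day


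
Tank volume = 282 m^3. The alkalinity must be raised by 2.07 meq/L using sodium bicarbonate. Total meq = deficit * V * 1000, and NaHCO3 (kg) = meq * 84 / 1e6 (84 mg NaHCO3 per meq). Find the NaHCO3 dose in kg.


Tank volume in L = 282 m^3 * 1000 = 282000 L
Total meq required = 2.07 meq/L * 282000 L = 583740 meq
NaHCO3 mass = 583740 meq * 84 mg/meq / 1e6 = 49.0342 kg

49.0342 kg


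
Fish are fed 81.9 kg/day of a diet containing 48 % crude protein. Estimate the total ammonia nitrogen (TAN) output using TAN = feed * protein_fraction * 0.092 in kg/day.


Protein in feed = 81.9 * 48/100 = 39.312 kg/day
TAN = protein * 0.092 = 39.312 * 0.092 = 3.616704 kg/day

3.616704 kg/day


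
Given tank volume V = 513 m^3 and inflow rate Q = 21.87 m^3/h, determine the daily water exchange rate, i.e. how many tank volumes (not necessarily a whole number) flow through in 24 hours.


Daily flow volume = 21.87 m^3/h * 24 h = 524.88 m^3/day
Exchanges = daily flow / tank volume = 524.88 / 513 = 1.02316 exchanges/day

1.02316 exchanges/day


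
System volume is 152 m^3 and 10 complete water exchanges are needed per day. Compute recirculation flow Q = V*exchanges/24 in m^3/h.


Daily recirculation volume = 152 m^3 * 10 = 1520 m^3/day
Flow rate Q = daily volume / 24 h = 1520 / 24 = 63.3333 m^3/h

63.3333 m^3/h


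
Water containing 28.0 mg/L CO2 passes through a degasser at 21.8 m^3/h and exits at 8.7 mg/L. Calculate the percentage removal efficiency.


CO2_out / CO2_in = 8.7 / 28.0 = 0.31071429
Fraction remaining = 0.31071429
efficiency = (1 - 0.31071429) * 100 = 68.9286 %

68.9286 %


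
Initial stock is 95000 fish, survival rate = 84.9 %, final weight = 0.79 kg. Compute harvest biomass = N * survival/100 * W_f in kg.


Survivors = 95000 * 84.9/100 = 80655 fish
Harvest biomass = survivors * W_f = 80655 * 0.79 = 63717.45 kg

63717.45 kg


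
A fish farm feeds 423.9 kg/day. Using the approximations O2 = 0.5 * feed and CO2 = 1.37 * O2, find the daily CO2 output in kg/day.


O2 = 423.9 * 0.5 = 211.95
CO2 = 211.95 * 1.37 = 290.3715

290.3715 kg/day


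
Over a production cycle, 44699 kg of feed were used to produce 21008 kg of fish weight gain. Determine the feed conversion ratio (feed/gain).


FCR = feed consumed / weight gained
FCR = 44699 kg / 21008 kg = 2.12771

2.12771


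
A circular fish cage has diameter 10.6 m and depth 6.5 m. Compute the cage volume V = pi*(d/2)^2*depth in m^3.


r = d/2 = 10.6/2 = 5.3 m
Base area = pi*r^2 = pi*5.3^2 = 88.247338 m^2
Volume = 88.247338 * 6.5 = 573.608 m^3

573.608 m^3


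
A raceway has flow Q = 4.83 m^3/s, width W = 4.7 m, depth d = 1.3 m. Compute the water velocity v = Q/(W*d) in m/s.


Cross-sectional area = W * d = 4.7 * 1.3 = 6.11 m^2
Velocity = Q / A = 4.83 / 6.11 = 0.790507 m/s

0.790507 m/s


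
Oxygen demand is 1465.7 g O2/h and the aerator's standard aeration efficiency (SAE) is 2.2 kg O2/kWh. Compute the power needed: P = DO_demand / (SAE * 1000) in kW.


SAE in g O2/kWh = 2.2 * 1000 = 2200 g/kWh
P = DO_demand / SAE_g = 1465.7 / 2200 = 0.666227 kW

0.666227 kW


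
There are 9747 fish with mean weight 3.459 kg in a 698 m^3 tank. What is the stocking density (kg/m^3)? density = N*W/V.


Total biomass = 9747 fish * 3.459 kg = 33714.873 kg
Density = total biomass / volume = 33714.873 / 698 = 48.3021 kg/m^3

48.3021 kg/m^3


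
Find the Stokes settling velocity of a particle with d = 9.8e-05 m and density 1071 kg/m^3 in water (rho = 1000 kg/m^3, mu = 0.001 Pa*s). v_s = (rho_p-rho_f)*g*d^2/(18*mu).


Density difference: rho_p - rho_f = 1071 - 1000 = 71 kg/m^3
d^2 = (9.8e-05)^2 = 9.604e-09 m^2
Numerator = (rho_p - rho_f) * g * d^2 = 71 * 9.81 * 9.604e-09 = 6.689282e-06
Denominator = 18 * mu = 18 * 0.001 = 0.018
v_s = 6.689282e-06 / 0.018 = 3.71627e-04 m/s
Check: Re = rho_f * v_s * d / mu = 1000 * 3.71627e-04 * 9.8e-05 / 0.001 = 0.0364 < 1, so Stokes' law applies.

3.71627e-04 m/s


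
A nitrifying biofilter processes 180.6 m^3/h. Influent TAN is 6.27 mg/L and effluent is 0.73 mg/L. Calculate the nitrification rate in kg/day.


Concentration drop: TAN_in - TAN_out = 6.27 - 0.73 = 5.54 mg/L
Hourly TAN removed = Q * dTAN = 180.6 m^3/h * 5.54 mg/L = 1000.524 g/h  (m^3/h * mg/L = g/h)
Daily TAN removed = 1000.524 * 24 = 24012.576 g/day
Convert to kg/day: 24012.576 / 1000 = 24.012576 kg/day

24.012576 kg/day


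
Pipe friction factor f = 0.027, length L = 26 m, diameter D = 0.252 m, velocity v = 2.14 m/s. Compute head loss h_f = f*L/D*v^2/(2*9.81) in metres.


v^2 = 2.14^2 = 4.5796 m^2/s^2
L/D = 26/0.252 = 103.1746
h_f = f*(L/D)*v^2/(2g) = 0.027 * 103.1746 * 4.5796 / 19.62 = 0.650227 m

0.650227 m


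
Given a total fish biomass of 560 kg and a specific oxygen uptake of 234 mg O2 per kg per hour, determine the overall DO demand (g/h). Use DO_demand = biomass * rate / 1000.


Total O2 consumption (mg/h) = 560 kg * 234 mg/(kg*h) = 131040 mg/h
Convert to g/h: 131040 / 1000 = 131.04 g/h

131.04 g/h


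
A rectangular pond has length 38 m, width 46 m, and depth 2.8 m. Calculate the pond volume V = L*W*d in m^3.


Base area = L * W = 38 * 46 = 1748 m^2
Volume = area * depth = 1748 * 2.8 = 4894.4 m^3

4894.4 m^3


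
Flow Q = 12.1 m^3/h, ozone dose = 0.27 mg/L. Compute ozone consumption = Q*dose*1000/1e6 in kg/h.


O3 demand (mg/h) = Q * dose * 1000 = 12.1 * 0.27 * 1000 = 3267 mg/h
Convert mg to kg: 3267 / 1e6 = 0.003267 kg/h

0.003267 kg/h


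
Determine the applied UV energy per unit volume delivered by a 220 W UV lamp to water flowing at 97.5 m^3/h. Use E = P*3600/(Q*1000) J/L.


Energy delivered per hour = 220 W * 3600 s = 792000 J/h
Volume treated per hour = 97.5 m^3/h * 1000 = 97500 L/h
dose = 792000 / 97500 = 8.12308 J/L

8.12308 J/L


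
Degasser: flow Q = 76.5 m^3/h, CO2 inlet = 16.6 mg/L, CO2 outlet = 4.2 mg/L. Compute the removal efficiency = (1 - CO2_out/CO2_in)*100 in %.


CO2_out / CO2_in = 4.2 / 16.6 = 0.25301205
Fraction remaining = 0.25301205
efficiency = (1 - 0.25301205) * 100 = 74.6988 %

74.6988 %


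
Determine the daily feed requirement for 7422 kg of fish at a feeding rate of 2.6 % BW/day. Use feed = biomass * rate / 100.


Feeding rate fraction = 2.6% / 100 = 0.026
Daily feed = 7422 kg * 0.026 = 192.972 kg/day

192.972 kg/day


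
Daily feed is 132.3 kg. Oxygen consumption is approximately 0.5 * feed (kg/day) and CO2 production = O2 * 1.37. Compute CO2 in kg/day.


O2 = 132.3 * 0.5 = 66.15
CO2 = 66.15 * 1.37 = 90.6255

90.6255 kg/day


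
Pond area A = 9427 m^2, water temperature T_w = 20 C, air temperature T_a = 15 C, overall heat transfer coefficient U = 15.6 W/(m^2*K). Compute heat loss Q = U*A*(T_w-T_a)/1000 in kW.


Temperature difference dT = 20 - 15 = 5 K
Heat loss (W) = U * A * dT = 15.6 * 9427 * 5 = 735306 W
Convert to kW: 735306 / 1000 = 735.306 kW

735.306 kW


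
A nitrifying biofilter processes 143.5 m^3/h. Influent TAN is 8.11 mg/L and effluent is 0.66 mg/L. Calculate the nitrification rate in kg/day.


Concentration drop: TAN_in - TAN_out = 8.11 - 0.66 = 7.45 mg/L
Hourly TAN removed = Q * dTAN = 143.5 m^3/h * 7.45 mg/L = 1069.075 g/h  (m^3/h * mg/L = g/h)
Daily TAN removed = 1069.075 * 24 = 25657.8 g/day
Convert to kg/day: 25657.8 / 1000 = 25.6578 kg/day

25.6578 kg/day


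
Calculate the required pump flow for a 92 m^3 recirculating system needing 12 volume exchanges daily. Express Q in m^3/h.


Daily recirculation volume = 92 m^3 * 12 = 1104 m^3/day
Flow rate Q = daily volume / 24 h = 1104 / 24 = 46 m^3/h

46 m^3/h


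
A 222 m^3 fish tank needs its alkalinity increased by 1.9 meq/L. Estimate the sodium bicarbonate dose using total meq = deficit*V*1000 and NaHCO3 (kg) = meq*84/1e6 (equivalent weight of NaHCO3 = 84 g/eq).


Tank volume in L = 222 m^3 * 1000 = 222000 L
Total meq required = 1.9 meq/L * 222000 L = 421800 meq
NaHCO3 mass = 421800 meq * 84 mg/meq / 1e6 = 35.4312 kg

35.4312 kg


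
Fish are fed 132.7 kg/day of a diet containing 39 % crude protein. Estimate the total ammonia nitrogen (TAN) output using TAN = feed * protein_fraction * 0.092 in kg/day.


Protein in feed = 132.7 * 39/100 = 51.753 kg/day
TAN = protein * 0.092 = 51.753 * 0.092 = 4.761276 kg/day

4.761276 kg/day


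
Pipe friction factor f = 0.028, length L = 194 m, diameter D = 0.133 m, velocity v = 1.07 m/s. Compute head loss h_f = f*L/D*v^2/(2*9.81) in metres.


v^2 = 1.07^2 = 1.1449 m^2/s^2
L/D = 194/0.133 = 1458.6466
h_f = f*(L/D)*v^2/(2g) = 0.028 * 1458.6466 * 1.1449 / 19.62 = 2.38329 m

2.38329 m


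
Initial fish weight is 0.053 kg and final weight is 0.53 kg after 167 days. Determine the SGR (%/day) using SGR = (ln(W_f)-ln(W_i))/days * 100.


ln(W_f) = ln(0.53) = -0.63487827
ln(W_i) = ln(0.053) = -2.9374634
ln(W_f) - ln(W_i) = -0.63487827 - -2.9374634 = 2.3025851
SGR = 2.3025851 / 167 * 100 = 1.37879 %/day

1.37879 %/day


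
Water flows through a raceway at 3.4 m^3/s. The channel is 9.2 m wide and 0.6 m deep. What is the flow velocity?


Cross-sectional area = W * d = 9.2 * 0.6 = 5.52 m^2
Velocity = Q / A = 3.4 / 5.52 = 0.615942 m/s

0.615942 m/s


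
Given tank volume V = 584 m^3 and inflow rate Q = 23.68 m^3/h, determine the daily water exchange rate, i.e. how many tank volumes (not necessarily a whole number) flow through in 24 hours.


Daily flow volume = 23.68 m^3/h * 24 h = 568.32 m^3/day
Exchanges = daily flow / tank volume = 568.32 / 584 = 0.973151 exchanges/day

0.973151 exchanges/day


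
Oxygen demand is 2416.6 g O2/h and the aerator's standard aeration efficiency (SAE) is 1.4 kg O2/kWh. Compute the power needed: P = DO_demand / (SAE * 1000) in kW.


SAE in g O2/kWh = 1.4 * 1000 = 1400 g/kWh
P = DO_demand / SAE_g = 2416.6 / 1400 = 1.72614 kW

1.72614 kW


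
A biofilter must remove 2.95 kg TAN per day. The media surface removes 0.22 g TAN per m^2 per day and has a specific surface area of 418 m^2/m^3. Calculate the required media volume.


A = 2.95*1000 / 0.22 = 13409.091 m^2
V = 13409.091 / 418 = 32.0792

32.0792 m^3


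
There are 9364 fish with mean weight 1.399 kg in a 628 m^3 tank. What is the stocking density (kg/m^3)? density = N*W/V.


Total biomass = 9364 fish * 1.399 kg = 13100.236 kg
Density = total biomass / volume = 13100.236 / 628 = 20.8602 kg/m^3

20.8602 kg/m^3


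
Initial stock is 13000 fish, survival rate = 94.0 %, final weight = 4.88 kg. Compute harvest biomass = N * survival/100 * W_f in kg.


Survivors = 13000 * 94.0/100 = 12220 fish
Harvest biomass = survivors * W_f = 12220 * 4.88 = 59633.6 kg

59633.6 kg


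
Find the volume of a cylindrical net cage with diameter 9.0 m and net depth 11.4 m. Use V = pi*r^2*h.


r = d/2 = 9.0/2 = 4.5 m
Base area = pi*r^2 = pi*4.5^2 = 63.617251 m^2
Volume = 63.617251 * 11.4 = 725.237 m^3

725.237 m^3


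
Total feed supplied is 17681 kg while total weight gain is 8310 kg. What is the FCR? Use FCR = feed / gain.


FCR = feed consumed / weight gained
FCR = 17681 kg / 8310 kg = 2.12768

2.12768


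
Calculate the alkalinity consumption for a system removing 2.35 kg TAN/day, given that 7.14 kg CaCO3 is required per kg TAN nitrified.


Alkalinity factor: 7.14 kg CaCO3 consumed per kg TAN nitrified
alk = 2.35 kg TAN * 7.14 = 16.779 kg CaCO3/day

16.779 kg CaCO3/day


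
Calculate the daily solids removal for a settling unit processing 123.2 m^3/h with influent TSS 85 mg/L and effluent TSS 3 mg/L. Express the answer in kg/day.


Concentration drop: TSS_in - TSS_out = 85 - 3 = 82 mg/L
Hourly solids removed = Q * dTSS = 123.2 m^3/h * 82 mg/L = 10102.4 g/h  (m^3/h * mg/L = g/h)
Daily solids removed = 10102.4 * 24 = 242457.6 g/day
Convert g to kg: 242457.6 / 1000 = 242.4576 kg/day

242.4576 kg/day


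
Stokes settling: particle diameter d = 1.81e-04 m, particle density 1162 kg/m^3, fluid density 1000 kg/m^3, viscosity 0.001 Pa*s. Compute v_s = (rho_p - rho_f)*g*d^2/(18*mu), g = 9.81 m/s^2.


Density difference: rho_p - rho_f = 1162 - 1000 = 162 kg/m^3
d^2 = (1.81e-04)^2 = 3.2761e-08 m^2
Numerator = (rho_p - rho_f) * g * d^2 = 162 * 9.81 * 3.2761e-08 = 5.2064436e-05
Denominator = 18 * mu = 18 * 0.001 = 0.018
v_s = 5.2064436e-05 / 0.018 = 0.00289247 m/s
Check: Re = rho_f * v_s * d / mu = 1000 * 0.00289247 * 1.81e-04 / 0.001 = 0.524 < 1, so Stokes' law applies.

0.00289247 m/s


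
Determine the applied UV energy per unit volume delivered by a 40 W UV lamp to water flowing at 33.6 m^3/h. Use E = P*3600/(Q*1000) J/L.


Energy delivered per hour = 40 W * 3600 s = 144000 J/h
Volume treated per hour = 33.6 m^3/h * 1000 = 33600 L/h
dose = 144000 / 33600 = 4.28571 J/L

4.28571 J/L


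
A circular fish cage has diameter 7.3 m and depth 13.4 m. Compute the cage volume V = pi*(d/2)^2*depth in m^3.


r = d/2 = 7.3/2 = 3.65 m
Base area = pi*r^2 = pi*3.65^2 = 41.853868 m^2
Volume = 41.853868 * 13.4 = 560.842 m^3

560.842 m^3


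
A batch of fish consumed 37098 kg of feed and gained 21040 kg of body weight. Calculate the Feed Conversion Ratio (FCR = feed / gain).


FCR = feed consumed / weight gained
FCR = 37098 kg / 21040 kg = 1.76321

1.76321


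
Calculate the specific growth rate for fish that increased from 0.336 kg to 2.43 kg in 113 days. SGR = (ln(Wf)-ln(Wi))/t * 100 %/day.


ln(W_f) = ln(2.43) = 0.88789126
ln(W_i) = ln(0.336) = -1.0906441
ln(W_f) - ln(W_i) = 0.88789126 - -1.0906441 = 1.9785354
SGR = 1.9785354 / 113 * 100 = 1.75092 %/day

1.75092 %/day


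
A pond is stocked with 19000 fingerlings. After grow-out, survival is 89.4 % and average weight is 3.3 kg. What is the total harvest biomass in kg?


Survivors = 19000 * 89.4/100 = 16986 fish
Harvest biomass = survivors * W_f = 16986 * 3.3 = 56053.8 kg

56053.8 kg


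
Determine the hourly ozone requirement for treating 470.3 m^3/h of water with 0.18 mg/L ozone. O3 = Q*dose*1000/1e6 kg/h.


O3 demand (mg/h) = Q * dose * 1000 = 470.3 * 0.18 * 1000 = 84654 mg/h
Convert mg to kg: 84654 / 1e6 = 0.084654 kg/h

0.084654 kg/h


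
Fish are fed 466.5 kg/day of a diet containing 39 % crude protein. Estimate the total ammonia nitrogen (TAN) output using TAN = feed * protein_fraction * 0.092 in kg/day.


Protein in feed = 466.5 * 39/100 = 181.935 kg/day
TAN = protein * 0.092 = 181.935 * 0.092 = 16.73802 kg/day

16.73802 kg/day


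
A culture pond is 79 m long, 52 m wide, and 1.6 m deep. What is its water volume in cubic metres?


Base area = L * W = 79 * 52 = 4108 m^2
Volume = area * depth = 4108 * 1.6 = 6572.8 m^3

6572.8 m^3


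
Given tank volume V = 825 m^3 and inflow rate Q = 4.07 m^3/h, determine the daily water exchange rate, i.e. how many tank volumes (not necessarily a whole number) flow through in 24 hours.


Daily flow volume = 4.07 m^3/h * 24 h = 97.68 m^3/day
Exchanges = daily flow / tank volume = 97.68 / 825 = 0.1184 exchanges/day

0.1184 exchanges/day


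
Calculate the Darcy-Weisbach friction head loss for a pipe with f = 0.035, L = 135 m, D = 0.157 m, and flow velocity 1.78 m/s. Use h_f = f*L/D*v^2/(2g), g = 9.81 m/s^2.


v^2 = 1.78^2 = 3.1684 m^2/s^2
L/D = 135/0.157 = 859.87261
h_f = f*(L/D)*v^2/(2g) = 0.035 * 859.87261 * 3.1684 / 19.62 = 4.86008 m

4.86008 m


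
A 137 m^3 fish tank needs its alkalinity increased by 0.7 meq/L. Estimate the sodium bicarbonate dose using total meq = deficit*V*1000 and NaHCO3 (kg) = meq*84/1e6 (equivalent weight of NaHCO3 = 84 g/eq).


Tank volume in L = 137 m^3 * 1000 = 137000 L
Total meq required = 0.7 meq/L * 137000 L = 95900 meq
NaHCO3 mass = 95900 meq * 84 mg/meq / 1e6 = 8.0556 kg

8.0556 kg


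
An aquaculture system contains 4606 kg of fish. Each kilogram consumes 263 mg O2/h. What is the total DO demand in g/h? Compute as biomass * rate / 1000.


Total O2 consumption (mg/h) = 4606 kg * 263 mg/(kg*h) = 1211378 mg/h
Convert to g/h: 1211378 / 1000 = 1211.378 g/h

1211.378 g/h


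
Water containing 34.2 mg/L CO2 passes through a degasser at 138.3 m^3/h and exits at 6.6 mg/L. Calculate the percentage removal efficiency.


CO2_out / CO2_in = 6.6 / 34.2 = 0.19298246
Fraction remaining = 0.19298246
efficiency = (1 - 0.19298246) * 100 = 80.7018 %

80.7018 %


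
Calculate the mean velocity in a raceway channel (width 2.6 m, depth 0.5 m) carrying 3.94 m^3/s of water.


Cross-sectional area = W * d = 2.6 * 0.5 = 1.3 m^2
Velocity = Q / A = 3.94 / 1.3 = 3.03077 m/s

3.03077 m/s
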